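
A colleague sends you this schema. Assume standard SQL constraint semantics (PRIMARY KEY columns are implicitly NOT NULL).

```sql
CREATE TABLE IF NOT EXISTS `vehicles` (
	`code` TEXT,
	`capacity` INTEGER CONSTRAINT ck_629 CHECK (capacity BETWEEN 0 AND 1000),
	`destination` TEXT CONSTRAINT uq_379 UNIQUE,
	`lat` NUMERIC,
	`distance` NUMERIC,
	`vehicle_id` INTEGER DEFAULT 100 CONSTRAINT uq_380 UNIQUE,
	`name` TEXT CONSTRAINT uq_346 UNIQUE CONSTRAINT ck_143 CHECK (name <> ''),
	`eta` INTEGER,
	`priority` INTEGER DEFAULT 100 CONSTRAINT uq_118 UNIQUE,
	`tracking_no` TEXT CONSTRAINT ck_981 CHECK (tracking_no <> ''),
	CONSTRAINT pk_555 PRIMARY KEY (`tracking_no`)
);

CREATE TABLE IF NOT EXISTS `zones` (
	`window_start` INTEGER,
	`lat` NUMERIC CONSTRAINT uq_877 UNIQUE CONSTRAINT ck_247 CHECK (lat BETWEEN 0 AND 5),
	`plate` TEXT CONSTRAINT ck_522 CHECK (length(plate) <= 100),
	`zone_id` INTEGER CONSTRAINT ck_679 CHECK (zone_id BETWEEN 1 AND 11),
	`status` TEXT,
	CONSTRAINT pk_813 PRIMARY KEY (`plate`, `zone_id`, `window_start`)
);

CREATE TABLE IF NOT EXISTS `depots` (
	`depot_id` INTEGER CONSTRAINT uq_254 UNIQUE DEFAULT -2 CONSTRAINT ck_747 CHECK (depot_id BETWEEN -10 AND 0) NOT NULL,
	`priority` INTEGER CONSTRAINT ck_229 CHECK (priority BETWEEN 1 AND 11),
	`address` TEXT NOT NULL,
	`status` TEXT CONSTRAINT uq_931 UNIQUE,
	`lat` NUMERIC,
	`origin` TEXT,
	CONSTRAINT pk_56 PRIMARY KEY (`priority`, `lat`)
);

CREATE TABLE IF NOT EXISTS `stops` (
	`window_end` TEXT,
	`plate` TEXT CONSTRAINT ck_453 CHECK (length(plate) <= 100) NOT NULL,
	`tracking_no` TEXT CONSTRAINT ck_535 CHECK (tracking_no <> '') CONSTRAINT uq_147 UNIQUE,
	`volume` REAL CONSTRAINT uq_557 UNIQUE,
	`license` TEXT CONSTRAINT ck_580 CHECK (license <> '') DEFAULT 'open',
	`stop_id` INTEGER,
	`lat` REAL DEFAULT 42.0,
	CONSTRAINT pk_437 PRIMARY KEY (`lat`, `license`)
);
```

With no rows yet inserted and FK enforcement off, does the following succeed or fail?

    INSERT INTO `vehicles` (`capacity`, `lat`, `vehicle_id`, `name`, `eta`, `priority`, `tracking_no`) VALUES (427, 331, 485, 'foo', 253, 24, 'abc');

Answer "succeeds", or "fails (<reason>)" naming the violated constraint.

succeeds

NOT NULL columns: tracking_no is supplied.
CHECK constraints: 427 satisfies (capacity BETWEEN 0 AND 1000); 'foo' satisfies (name <> ''); 'abc' satisfies (tracking_no <> '').
No constraint is violated.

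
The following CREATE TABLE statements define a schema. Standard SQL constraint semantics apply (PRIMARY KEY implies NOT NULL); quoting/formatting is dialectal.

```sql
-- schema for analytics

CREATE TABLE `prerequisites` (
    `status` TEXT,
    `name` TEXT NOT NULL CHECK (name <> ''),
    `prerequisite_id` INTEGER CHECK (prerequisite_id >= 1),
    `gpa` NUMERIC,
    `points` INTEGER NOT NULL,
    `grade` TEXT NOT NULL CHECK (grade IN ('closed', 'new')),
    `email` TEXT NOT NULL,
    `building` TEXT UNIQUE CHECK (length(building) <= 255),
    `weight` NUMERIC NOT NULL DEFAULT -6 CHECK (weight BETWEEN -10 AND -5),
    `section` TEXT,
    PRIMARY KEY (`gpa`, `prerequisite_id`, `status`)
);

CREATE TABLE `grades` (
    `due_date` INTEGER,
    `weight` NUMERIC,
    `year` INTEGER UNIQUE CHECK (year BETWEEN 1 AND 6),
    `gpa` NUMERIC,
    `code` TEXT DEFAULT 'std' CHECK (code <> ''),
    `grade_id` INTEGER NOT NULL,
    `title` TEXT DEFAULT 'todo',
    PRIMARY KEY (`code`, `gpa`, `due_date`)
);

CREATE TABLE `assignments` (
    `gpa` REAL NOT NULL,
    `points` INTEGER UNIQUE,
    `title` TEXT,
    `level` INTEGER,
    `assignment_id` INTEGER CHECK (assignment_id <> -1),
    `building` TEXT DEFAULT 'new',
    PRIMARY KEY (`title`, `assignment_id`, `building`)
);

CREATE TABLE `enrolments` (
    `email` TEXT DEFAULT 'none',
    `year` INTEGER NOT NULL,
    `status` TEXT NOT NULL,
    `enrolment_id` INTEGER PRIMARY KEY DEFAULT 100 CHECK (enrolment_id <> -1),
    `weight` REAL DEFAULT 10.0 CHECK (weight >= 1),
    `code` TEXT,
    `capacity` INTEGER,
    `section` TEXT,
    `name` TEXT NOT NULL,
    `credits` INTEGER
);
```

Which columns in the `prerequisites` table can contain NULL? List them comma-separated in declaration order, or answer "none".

building, section

- status: part of the PRIMARY KEY, which implies NOT NULL → not nullable.
- name: declared NOT NULL → not nullable.
- prerequisite_id: part of the PRIMARY KEY, which implies NOT NULL → not nullable.
- gpa: part of the PRIMARY KEY, which implies NOT NULL → not nullable.
- points: declared NOT NULL → not nullable.
- grade: declared NOT NULL → not nullable.
- email: declared NOT NULL → not nullable.
- building: CHECK does not forbid NULL (a CHECK constraint passes when its expression is NULL) → nullable.
- weight: declared NOT NULL → not nullable.
- section: no NOT NULL constraint applies → nullable.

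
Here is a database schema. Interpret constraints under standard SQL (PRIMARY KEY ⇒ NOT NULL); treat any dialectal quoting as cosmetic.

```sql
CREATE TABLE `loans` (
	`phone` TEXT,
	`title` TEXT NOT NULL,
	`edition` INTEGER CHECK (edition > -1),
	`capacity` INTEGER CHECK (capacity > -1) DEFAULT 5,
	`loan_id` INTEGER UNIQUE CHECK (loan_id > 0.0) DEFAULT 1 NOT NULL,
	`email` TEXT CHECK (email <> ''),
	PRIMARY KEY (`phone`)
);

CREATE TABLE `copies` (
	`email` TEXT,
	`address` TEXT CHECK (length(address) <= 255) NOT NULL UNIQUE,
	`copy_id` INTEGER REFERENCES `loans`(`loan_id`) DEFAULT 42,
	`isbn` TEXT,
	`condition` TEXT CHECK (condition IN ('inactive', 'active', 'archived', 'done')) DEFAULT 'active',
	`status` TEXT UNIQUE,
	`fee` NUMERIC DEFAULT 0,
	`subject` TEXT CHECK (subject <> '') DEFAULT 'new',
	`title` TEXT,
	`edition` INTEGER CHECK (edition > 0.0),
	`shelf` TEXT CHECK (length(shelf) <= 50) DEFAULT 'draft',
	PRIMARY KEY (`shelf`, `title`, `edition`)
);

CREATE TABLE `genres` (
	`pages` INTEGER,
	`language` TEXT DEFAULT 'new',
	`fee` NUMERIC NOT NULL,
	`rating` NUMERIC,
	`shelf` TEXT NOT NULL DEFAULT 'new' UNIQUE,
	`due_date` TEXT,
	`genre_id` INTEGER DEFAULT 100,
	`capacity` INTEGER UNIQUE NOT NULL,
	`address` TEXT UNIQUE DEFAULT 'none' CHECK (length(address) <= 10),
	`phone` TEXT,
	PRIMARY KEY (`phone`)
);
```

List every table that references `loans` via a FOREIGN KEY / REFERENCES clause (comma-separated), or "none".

- copies.copy_id references loans(loan_id).

copies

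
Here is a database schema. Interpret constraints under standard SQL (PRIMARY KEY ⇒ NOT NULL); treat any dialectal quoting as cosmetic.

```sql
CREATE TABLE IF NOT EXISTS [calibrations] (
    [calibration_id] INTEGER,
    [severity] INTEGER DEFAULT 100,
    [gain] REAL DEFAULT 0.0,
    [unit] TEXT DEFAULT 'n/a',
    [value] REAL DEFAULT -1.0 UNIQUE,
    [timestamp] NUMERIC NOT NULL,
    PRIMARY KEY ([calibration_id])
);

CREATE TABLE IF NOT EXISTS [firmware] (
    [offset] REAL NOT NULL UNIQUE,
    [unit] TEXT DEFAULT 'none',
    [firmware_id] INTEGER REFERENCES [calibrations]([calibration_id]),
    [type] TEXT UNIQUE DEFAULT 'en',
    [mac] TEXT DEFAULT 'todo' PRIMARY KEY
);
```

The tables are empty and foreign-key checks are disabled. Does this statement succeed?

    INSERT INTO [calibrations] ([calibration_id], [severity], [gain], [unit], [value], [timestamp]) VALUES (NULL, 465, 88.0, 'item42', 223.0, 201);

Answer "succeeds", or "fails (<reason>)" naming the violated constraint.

fails (NOT NULL on calibration_id)

calibration_id is explicitly set to NULL, but calibration_id is part of the PRIMARY KEY (implied NOT NULL).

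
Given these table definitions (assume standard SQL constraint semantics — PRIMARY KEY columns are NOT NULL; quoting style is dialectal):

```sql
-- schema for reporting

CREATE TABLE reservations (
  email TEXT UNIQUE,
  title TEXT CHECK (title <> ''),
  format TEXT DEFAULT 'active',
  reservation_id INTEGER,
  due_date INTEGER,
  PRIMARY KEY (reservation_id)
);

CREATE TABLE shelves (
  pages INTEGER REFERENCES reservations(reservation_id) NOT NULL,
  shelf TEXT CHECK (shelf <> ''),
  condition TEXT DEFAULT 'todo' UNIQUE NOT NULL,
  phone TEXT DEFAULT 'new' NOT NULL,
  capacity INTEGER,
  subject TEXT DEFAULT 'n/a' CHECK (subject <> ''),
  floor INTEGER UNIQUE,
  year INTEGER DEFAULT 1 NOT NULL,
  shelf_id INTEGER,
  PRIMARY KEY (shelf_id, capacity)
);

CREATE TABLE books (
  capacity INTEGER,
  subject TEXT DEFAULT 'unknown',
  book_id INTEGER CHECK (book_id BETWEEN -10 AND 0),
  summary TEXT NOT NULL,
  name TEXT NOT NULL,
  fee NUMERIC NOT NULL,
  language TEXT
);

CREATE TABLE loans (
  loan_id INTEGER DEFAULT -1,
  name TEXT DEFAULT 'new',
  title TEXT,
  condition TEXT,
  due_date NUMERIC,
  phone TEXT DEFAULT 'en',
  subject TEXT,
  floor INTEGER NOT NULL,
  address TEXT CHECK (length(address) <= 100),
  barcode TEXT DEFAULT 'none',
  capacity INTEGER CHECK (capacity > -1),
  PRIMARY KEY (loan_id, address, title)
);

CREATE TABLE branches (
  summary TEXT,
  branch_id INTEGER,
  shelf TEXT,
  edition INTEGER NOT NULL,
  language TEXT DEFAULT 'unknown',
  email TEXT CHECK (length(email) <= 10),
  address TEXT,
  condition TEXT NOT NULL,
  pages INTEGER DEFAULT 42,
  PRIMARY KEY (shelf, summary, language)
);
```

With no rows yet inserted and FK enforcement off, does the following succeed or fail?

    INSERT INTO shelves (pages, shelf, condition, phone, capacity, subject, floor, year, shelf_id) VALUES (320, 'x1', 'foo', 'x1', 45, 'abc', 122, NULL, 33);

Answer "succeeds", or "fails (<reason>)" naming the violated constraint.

fails (NOT NULL on year)

year is explicitly set to NULL, but year is declared NOT NULL.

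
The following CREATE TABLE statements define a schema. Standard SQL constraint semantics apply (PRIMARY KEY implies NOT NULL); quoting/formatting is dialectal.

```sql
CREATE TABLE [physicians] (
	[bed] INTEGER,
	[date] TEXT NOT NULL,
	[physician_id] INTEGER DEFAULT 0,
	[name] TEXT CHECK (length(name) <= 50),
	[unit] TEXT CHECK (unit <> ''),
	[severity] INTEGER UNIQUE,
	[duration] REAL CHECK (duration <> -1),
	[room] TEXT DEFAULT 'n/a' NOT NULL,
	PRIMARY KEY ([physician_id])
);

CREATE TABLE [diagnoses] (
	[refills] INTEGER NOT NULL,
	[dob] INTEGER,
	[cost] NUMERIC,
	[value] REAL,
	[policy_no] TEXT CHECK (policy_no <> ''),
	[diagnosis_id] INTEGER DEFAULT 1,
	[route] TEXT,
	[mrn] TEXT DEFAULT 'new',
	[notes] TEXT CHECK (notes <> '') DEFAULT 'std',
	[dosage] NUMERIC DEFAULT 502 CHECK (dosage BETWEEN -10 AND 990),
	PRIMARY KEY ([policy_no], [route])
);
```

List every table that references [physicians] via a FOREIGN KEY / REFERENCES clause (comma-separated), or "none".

none

No REFERENCES clause anywhere in the schema names physicians.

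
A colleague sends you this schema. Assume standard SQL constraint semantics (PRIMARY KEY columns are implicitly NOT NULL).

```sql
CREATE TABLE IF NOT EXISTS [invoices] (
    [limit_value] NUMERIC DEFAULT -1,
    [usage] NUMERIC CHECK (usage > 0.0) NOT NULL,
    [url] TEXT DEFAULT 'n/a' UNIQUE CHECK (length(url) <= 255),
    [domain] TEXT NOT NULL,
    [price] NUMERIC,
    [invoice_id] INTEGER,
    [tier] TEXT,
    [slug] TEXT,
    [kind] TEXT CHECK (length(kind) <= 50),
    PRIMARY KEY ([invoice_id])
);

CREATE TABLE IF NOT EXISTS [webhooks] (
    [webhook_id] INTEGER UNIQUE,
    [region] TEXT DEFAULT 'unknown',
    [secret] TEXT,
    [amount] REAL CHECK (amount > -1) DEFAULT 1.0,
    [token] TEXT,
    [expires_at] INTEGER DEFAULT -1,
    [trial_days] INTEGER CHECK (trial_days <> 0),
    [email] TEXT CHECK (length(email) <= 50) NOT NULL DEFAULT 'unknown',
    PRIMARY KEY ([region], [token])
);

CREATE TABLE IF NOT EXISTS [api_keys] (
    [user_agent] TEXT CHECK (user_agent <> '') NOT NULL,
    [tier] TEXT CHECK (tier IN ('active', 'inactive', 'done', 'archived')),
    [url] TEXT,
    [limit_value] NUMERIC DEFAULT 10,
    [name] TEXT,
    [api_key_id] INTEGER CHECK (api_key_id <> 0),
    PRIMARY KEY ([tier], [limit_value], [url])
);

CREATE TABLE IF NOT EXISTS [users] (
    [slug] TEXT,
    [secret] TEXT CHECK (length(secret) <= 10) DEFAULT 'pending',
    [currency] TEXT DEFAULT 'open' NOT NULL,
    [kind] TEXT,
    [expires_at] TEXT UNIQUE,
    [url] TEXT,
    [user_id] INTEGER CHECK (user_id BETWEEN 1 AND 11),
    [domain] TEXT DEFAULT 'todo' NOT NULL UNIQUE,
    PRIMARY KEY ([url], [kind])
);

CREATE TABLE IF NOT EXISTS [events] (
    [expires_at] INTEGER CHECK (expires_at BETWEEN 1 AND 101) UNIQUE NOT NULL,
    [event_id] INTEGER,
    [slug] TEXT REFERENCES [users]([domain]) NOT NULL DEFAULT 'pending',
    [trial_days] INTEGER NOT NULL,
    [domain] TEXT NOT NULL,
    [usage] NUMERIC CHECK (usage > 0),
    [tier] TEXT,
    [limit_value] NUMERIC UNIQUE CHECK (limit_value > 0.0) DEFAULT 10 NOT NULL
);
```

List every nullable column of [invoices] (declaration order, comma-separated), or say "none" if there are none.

limit_value, url, price, tier, slug, kind

- limit_value: DEFAULT only fills an omitted column; an explicit NULL is still allowed → nullable.
- usage: declared NOT NULL → not nullable.
- url: CHECK does not forbid NULL (a CHECK constraint passes when its expression is NULL) → nullable.
- domain: declared NOT NULL → not nullable.
- price: no NOT NULL constraint applies → nullable.
- invoice_id: part of the PRIMARY KEY, which implies NOT NULL → not nullable.
- tier: no NOT NULL constraint applies → nullable.
- slug: no NOT NULL constraint applies → nullable.
- kind: CHECK does not forbid NULL (a CHECK constraint passes when its expression is NULL) → nullable.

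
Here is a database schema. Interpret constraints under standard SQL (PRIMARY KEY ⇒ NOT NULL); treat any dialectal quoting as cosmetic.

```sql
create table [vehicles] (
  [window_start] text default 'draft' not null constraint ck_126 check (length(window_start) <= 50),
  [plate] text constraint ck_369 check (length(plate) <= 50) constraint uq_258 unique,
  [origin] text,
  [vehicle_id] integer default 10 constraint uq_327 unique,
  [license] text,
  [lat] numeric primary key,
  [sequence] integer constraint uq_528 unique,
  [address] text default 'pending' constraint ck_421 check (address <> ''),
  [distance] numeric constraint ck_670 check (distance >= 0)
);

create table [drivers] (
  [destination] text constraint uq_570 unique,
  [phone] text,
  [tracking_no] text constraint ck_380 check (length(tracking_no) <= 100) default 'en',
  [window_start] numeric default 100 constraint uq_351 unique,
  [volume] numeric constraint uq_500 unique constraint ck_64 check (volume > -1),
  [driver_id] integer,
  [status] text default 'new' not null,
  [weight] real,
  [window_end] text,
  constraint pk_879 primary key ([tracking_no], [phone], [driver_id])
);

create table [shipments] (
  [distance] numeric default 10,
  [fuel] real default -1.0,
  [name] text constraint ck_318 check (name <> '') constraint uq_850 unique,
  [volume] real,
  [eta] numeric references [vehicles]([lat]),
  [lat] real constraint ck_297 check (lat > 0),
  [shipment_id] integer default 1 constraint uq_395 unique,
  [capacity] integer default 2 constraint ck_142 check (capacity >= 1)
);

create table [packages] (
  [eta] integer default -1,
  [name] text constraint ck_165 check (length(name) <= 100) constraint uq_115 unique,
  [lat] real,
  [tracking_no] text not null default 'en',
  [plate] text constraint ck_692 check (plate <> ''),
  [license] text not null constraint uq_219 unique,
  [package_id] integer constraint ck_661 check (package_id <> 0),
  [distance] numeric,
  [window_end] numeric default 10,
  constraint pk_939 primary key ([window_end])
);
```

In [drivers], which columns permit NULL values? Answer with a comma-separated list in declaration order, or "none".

- destination: UNIQUE does not imply NOT NULL → nullable.
- phone: part of the PRIMARY KEY, which implies NOT NULL → not nullable.
- tracking_no: part of the PRIMARY KEY, which implies NOT NULL → not nullable.
- window_start: UNIQUE does not imply NOT NULL → nullable.
- volume: CHECK does not forbid NULL (a CHECK constraint passes when its expression is NULL) → nullable.
- driver_id: part of the PRIMARY KEY, which implies NOT NULL → not nullable.
- status: declared NOT NULL → not nullable.
- weight: no NOT NULL constraint applies → nullable.
- window_end: no NOT NULL constraint applies → nullable.

destination, window_start, volume, weight, window_end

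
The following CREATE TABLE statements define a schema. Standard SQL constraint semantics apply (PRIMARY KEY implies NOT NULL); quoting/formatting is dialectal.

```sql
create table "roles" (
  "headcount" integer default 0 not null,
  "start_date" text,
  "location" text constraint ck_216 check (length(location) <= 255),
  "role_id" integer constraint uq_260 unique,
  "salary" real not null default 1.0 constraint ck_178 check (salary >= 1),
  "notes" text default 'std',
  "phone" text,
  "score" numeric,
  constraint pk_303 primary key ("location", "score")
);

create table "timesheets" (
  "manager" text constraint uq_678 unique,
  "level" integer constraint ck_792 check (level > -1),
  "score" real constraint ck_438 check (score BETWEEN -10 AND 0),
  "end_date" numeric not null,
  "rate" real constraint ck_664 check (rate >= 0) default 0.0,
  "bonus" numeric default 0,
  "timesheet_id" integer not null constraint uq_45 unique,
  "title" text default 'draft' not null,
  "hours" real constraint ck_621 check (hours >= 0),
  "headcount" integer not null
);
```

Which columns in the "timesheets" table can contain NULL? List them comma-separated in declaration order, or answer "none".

manager, level, score, rate, bonus, hours

- manager: UNIQUE does not imply NOT NULL → nullable.
- level: CHECK does not forbid NULL (a CHECK constraint passes when its expression is NULL) → nullable.
- score: CHECK does not forbid NULL (a CHECK constraint passes when its expression is NULL) → nullable.
- end_date: declared NOT NULL → not nullable.
- rate: CHECK does not forbid NULL (a CHECK constraint passes when its expression is NULL) → nullable.
- bonus: DEFAULT only fills an omitted column; an explicit NULL is still allowed → nullable.
- timesheet_id: declared NOT NULL → not nullable.
- title: declared NOT NULL → not nullable.
- hours: CHECK does not forbid NULL (a CHECK constraint passes when its expression is NULL) → nullable.
- headcount: declared NOT NULL → not nullable.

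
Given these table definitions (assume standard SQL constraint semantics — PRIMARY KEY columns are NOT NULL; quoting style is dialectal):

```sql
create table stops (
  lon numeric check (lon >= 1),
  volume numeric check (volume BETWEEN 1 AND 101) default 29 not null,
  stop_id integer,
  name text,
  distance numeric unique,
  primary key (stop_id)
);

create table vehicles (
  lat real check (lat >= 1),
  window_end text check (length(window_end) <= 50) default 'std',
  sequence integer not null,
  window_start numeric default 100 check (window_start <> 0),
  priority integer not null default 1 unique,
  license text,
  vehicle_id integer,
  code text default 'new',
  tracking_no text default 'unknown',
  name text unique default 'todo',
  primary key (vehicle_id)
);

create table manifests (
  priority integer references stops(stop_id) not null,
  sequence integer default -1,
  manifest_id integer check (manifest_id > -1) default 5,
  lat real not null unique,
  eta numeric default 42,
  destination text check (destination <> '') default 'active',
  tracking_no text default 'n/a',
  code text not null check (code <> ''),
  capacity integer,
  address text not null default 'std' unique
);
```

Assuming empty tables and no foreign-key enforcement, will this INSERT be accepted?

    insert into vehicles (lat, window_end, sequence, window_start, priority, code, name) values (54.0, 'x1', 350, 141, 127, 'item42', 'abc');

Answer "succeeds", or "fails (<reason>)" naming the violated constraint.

vehicle_id is omitted from the column list and has no DEFAULT, so it would receive NULL.
But vehicle_id is part of the PRIMARY KEY (implied NOT NULL).

fails (NOT NULL on vehicle_id)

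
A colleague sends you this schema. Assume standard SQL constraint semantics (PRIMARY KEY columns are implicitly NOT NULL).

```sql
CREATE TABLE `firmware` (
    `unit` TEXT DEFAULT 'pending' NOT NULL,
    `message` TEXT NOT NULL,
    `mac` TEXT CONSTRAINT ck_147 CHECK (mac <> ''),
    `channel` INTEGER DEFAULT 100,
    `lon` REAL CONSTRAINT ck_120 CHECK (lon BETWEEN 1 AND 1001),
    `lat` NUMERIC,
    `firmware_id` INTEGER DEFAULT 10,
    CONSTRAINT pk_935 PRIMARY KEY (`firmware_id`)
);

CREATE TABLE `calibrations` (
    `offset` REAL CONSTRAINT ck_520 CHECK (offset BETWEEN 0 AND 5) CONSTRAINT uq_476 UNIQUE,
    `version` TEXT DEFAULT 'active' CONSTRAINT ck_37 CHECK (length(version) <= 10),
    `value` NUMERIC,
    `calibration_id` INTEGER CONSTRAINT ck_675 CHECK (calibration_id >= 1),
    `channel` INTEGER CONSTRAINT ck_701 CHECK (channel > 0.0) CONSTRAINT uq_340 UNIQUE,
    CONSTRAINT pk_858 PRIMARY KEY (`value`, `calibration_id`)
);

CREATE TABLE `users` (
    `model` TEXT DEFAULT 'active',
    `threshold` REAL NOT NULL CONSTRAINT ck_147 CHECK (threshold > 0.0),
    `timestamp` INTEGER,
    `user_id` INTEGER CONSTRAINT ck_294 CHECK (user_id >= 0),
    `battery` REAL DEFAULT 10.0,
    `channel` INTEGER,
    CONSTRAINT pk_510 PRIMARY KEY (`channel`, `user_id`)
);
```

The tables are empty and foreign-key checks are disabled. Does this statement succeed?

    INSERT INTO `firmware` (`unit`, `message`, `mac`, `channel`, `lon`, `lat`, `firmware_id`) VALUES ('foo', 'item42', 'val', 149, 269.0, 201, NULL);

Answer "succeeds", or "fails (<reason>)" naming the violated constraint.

firmware_id is explicitly set to NULL, but firmware_id is part of the PRIMARY KEY (implied NOT NULL).

fails (NOT NULL on firmware_id)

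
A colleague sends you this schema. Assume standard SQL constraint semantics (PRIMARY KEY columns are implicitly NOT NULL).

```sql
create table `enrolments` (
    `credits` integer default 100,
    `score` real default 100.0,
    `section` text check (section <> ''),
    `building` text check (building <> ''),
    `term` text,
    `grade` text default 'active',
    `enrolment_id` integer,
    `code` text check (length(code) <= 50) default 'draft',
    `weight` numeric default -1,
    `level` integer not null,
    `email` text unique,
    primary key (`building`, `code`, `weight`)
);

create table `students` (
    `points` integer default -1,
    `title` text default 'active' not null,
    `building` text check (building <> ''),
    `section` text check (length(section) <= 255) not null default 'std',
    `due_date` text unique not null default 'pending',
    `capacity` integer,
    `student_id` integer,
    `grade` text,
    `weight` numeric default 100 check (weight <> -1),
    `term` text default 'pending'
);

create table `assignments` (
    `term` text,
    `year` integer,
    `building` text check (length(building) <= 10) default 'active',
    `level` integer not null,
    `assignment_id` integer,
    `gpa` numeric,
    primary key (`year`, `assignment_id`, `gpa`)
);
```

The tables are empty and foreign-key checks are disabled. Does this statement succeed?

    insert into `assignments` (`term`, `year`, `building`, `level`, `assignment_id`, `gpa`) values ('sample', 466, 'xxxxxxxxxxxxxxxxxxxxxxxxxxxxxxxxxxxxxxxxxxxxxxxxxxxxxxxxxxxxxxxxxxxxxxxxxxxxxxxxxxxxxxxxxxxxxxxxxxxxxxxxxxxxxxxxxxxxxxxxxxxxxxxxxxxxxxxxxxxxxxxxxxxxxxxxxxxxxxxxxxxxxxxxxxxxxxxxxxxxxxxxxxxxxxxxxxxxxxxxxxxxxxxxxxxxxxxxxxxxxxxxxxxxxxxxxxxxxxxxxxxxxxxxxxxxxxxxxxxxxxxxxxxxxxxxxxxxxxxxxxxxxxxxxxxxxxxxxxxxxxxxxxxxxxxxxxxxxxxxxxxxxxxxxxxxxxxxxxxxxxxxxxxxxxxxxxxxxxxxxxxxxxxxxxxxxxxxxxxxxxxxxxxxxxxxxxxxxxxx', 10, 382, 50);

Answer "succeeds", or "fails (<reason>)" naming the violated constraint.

fails (CHECK on building)

The value 'xxxxxxxxxxxxxxxxxxxxxxxxxxxxxxxxxxxxxxxxxxxxxxxxxxxxxxxxxxxxxxxxxxxxxxxxxxxxxxxxxxxxxxxxxxxxxxxxxxxxxxxxxxxxxxxxxxxxxxxxxxxxxxxxxxxxxxxxxxxxxxxxxxxxxxxxxxxxxxxxxxxxxxxxxxxxxxxxxxxxxxxxxxxxxxxxxxxxxxxxxxxxxxxxxxxxxxxxxxxxxxxxxxxxxxxxxxxxxxxxxxxxxxxxxxxxxxxxxxxxxxxxxxxxxxxxxxxxxxxxxxxxxxxxxxxxxxxxxxxxxxxxxxxxxxxxxxxxxxxxxxxxxxxxxxxxxxxxxxxxxxxxxxxxxxxxxxxxxxxxxxxxxxxxxxxxxxxxxxxxxxxxxxxxxxxxxxxxxxxx' for building violates CHECK (length(building) <= 10).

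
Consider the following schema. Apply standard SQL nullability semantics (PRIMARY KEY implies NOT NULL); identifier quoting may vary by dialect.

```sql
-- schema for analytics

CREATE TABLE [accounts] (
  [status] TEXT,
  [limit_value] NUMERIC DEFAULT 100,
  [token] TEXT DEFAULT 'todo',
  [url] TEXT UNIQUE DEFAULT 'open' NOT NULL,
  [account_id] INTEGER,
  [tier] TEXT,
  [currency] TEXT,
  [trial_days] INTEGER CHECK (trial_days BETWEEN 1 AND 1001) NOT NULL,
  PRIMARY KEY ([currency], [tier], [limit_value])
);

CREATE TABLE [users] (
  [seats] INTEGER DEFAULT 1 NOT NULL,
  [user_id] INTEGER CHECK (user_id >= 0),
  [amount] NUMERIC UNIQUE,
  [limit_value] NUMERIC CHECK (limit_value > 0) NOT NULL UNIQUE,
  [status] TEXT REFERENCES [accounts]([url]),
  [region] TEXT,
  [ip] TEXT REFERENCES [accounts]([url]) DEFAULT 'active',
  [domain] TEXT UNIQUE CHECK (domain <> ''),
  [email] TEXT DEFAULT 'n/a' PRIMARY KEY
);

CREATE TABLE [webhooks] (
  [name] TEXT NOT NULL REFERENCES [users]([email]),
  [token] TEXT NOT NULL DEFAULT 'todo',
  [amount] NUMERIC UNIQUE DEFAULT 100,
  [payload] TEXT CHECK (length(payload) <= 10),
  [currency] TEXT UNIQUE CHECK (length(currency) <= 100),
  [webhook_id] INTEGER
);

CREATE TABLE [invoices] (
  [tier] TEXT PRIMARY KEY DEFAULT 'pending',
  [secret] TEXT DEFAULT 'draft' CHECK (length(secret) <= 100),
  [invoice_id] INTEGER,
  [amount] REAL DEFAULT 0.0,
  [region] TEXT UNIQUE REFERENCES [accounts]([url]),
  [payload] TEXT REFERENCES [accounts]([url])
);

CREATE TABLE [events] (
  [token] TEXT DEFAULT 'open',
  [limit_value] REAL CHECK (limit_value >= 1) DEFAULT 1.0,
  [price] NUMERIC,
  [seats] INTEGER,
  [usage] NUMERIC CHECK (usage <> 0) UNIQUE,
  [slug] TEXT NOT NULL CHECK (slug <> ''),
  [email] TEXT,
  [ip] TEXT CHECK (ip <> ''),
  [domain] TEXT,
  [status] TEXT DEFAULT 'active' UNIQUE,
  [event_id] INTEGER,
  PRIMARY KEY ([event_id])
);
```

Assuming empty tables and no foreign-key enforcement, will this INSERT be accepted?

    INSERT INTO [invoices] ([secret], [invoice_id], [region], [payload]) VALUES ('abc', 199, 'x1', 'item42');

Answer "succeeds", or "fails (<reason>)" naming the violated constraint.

NOT NULL columns: tier defaults to 'pending'.
CHECK constraints: 'abc' satisfies (length(secret) <= 100).
No constraint is violated.

succeeds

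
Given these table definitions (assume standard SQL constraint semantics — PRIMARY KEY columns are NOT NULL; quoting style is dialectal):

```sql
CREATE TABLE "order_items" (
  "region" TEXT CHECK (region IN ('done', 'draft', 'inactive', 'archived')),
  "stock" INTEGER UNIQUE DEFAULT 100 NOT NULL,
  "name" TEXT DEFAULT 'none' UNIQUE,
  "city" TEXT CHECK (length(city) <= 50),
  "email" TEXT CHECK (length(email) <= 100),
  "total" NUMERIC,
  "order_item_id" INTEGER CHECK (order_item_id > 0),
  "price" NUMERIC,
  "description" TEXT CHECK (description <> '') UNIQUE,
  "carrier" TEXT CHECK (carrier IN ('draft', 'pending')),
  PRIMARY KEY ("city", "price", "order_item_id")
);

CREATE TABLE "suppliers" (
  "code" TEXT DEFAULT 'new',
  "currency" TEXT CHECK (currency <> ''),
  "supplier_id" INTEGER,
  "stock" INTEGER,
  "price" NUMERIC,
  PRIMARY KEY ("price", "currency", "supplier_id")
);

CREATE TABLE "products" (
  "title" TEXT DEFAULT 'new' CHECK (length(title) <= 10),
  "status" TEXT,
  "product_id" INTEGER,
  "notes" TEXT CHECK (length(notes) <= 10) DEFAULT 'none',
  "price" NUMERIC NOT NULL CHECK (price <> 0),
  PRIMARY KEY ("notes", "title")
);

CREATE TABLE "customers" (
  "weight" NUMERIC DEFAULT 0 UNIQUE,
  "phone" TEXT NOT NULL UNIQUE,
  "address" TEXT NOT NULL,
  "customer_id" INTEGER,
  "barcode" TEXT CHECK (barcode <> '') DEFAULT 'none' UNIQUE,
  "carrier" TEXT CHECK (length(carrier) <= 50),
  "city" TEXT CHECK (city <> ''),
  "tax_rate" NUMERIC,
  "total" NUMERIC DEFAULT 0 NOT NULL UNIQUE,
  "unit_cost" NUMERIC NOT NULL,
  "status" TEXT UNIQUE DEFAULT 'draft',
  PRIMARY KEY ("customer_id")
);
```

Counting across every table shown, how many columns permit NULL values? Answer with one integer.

16

order_items: 6 nullable (region, name, email, total, description, carrier — PK (city, price, order_item_id) and explicit NOT NULL columns excluded).
suppliers: 2 nullable (code, stock — PK (price, currency, supplier_id) and explicit NOT NULL columns excluded).
products: 2 nullable (status, product_id — PK (notes, title) and explicit NOT NULL columns excluded).
customers: 6 nullable (weight, barcode, carrier, city, tax_rate, status — PK (customer_id) and explicit NOT NULL columns excluded).
Total: 6 + 2 + 2 + 6 = 16.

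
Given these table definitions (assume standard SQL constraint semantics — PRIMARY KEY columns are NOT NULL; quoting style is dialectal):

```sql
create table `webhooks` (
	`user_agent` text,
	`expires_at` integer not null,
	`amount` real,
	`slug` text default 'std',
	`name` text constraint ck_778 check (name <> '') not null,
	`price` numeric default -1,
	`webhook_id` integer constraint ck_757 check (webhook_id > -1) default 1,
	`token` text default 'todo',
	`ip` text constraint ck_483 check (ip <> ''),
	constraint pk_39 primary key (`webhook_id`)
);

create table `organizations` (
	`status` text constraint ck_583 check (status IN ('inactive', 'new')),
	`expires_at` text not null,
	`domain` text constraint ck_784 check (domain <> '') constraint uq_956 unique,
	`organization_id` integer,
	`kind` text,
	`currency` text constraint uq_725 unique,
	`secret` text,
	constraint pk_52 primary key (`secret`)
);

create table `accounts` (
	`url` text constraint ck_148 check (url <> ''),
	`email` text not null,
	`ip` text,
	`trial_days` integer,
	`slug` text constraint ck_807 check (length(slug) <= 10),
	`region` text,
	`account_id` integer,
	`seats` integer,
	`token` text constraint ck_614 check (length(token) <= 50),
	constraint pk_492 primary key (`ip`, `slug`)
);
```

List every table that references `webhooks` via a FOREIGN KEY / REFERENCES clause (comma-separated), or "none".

No REFERENCES clause anywhere in the schema names webhooks.

none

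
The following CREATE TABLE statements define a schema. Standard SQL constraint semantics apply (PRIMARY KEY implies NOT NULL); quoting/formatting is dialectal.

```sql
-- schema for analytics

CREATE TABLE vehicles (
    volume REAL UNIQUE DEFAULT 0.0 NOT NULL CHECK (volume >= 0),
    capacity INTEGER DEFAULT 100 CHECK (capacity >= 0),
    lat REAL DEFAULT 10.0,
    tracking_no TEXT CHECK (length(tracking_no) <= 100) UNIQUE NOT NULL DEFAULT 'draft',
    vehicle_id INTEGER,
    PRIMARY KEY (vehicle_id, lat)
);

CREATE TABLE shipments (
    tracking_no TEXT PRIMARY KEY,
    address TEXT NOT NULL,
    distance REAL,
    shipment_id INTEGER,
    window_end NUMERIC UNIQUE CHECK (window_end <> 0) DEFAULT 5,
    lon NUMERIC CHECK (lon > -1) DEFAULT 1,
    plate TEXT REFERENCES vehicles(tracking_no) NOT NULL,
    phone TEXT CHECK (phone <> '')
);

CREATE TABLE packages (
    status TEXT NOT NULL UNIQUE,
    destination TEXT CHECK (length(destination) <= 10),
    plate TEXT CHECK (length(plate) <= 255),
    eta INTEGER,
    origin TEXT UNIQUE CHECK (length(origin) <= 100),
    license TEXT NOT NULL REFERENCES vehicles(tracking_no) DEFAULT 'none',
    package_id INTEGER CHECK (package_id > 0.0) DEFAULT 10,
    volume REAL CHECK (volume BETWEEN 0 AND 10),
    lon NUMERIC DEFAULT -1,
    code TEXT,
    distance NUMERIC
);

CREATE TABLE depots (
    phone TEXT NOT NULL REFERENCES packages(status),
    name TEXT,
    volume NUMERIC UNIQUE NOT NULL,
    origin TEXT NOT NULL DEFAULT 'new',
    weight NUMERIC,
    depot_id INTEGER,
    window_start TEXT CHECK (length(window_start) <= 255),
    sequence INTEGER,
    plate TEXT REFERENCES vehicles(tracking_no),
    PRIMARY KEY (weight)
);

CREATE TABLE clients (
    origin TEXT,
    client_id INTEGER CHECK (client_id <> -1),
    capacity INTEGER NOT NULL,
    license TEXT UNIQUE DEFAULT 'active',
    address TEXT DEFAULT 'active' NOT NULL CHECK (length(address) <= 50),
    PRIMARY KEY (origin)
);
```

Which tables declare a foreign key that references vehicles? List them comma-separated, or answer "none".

shipments, packages, depots

- shipments.plate references vehicles(tracking_no).
- packages.license references vehicles(tracking_no).
- depots.plate references vehicles(tracking_no).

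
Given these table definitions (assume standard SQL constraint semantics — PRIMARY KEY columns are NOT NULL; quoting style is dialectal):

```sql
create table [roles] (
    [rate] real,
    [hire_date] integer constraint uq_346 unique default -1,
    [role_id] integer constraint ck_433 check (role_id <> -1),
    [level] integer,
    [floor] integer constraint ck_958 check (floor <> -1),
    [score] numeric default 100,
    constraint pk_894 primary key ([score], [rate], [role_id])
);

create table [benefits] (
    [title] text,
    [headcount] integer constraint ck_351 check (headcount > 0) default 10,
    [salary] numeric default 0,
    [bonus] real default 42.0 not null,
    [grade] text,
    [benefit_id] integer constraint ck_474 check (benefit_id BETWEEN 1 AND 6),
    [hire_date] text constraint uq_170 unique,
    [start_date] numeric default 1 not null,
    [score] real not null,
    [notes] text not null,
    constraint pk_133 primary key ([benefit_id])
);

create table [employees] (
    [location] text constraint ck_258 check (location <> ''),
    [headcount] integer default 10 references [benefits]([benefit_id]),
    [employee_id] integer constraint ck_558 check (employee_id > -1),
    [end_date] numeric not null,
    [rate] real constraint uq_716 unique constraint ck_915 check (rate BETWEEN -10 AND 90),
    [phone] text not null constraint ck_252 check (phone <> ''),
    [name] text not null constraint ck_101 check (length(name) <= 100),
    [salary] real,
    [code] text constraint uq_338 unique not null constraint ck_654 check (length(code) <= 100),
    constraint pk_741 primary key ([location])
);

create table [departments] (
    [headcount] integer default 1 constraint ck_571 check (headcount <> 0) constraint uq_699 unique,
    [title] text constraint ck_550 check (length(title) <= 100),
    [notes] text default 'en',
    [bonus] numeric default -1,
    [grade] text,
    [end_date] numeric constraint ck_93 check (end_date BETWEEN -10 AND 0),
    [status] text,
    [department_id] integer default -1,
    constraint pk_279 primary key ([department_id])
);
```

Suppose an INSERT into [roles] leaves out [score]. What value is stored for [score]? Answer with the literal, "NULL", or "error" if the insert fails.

score has an explicit DEFAULT 100.
When the column is omitted from an INSERT, that default is used.

100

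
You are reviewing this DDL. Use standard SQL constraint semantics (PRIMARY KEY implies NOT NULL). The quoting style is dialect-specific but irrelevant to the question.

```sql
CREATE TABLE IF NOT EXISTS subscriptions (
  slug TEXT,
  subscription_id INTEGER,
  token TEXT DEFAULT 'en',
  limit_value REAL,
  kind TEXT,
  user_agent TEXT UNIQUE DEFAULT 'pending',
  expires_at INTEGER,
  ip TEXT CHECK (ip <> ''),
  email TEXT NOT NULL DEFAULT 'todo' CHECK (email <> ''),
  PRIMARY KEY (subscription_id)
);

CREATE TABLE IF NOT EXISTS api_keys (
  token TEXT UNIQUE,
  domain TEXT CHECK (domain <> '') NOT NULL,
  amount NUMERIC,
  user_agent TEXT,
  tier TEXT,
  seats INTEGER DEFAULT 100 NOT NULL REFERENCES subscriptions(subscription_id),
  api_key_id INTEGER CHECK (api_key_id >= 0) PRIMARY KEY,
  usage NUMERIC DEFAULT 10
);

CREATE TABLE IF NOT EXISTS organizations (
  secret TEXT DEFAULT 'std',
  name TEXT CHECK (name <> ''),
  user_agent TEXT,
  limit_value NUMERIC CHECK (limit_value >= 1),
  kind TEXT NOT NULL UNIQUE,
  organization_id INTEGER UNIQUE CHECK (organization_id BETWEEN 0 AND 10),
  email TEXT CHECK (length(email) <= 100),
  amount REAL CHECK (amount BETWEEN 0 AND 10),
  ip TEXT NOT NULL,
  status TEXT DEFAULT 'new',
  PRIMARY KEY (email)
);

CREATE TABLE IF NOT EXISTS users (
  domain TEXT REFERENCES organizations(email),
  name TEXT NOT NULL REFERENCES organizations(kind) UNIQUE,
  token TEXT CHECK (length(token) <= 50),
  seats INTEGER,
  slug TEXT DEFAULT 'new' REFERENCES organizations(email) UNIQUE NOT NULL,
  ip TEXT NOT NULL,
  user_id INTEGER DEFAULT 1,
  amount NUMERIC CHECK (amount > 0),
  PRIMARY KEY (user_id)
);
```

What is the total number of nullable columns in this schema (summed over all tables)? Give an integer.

subscriptions: 7 nullable (slug, token, limit_value, kind, user_agent, expires_at, ip — PK (subscription_id) and explicit NOT NULL columns excluded).
api_keys: 5 nullable (token, amount, user_agent, tier, usage — PK (api_key_id) and explicit NOT NULL columns excluded).
organizations: 7 nullable (secret, name, user_agent, limit_value, organization_id, amount, status — PK (email) and explicit NOT NULL columns excluded).
users: 4 nullable (domain, token, seats, amount — PK (user_id) and explicit NOT NULL columns excluded).
Total: 7 + 5 + 7 + 4 = 23.

23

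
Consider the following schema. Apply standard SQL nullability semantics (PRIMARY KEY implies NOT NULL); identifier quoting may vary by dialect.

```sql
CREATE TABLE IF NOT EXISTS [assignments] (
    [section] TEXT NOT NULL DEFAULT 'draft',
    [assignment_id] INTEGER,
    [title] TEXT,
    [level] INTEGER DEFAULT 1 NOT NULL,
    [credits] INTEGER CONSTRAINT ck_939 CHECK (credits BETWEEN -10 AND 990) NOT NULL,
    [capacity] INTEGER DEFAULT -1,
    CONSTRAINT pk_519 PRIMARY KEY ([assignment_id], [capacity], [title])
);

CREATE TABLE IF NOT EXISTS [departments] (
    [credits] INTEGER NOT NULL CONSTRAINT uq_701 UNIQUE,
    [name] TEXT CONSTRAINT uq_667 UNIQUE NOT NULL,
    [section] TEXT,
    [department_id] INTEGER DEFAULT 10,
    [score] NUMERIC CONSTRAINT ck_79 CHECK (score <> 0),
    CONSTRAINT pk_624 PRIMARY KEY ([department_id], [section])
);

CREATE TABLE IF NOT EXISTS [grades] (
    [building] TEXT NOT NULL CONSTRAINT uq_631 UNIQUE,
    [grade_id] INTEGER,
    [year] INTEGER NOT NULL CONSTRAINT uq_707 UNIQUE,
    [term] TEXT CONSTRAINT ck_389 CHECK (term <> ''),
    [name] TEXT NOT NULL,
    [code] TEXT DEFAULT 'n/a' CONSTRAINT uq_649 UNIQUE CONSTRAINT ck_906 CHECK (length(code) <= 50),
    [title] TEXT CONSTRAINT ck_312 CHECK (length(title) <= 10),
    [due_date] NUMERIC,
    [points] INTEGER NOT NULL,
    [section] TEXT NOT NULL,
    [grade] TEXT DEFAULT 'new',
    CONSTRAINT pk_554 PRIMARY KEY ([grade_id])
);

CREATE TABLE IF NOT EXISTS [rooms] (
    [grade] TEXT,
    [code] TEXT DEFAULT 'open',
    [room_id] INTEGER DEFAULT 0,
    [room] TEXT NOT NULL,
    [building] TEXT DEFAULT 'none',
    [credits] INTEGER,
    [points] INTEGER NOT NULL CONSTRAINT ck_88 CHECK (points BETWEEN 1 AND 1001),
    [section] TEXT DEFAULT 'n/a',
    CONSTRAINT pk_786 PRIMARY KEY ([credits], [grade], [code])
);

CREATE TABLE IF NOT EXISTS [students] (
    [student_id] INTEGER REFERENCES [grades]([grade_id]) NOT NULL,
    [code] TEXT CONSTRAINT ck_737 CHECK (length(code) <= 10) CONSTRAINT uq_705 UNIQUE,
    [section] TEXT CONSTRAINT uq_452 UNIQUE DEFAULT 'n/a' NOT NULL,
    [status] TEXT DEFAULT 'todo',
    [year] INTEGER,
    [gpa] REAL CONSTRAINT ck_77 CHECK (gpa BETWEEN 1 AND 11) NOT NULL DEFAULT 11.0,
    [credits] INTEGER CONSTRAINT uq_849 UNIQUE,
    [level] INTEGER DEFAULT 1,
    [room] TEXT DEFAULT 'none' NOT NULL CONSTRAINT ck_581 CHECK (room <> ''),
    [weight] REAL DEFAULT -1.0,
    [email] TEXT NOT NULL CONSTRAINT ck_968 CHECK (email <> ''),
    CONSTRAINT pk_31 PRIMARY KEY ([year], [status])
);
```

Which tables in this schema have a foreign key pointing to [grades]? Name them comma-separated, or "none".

students

- students.student_id references grades(grade_id).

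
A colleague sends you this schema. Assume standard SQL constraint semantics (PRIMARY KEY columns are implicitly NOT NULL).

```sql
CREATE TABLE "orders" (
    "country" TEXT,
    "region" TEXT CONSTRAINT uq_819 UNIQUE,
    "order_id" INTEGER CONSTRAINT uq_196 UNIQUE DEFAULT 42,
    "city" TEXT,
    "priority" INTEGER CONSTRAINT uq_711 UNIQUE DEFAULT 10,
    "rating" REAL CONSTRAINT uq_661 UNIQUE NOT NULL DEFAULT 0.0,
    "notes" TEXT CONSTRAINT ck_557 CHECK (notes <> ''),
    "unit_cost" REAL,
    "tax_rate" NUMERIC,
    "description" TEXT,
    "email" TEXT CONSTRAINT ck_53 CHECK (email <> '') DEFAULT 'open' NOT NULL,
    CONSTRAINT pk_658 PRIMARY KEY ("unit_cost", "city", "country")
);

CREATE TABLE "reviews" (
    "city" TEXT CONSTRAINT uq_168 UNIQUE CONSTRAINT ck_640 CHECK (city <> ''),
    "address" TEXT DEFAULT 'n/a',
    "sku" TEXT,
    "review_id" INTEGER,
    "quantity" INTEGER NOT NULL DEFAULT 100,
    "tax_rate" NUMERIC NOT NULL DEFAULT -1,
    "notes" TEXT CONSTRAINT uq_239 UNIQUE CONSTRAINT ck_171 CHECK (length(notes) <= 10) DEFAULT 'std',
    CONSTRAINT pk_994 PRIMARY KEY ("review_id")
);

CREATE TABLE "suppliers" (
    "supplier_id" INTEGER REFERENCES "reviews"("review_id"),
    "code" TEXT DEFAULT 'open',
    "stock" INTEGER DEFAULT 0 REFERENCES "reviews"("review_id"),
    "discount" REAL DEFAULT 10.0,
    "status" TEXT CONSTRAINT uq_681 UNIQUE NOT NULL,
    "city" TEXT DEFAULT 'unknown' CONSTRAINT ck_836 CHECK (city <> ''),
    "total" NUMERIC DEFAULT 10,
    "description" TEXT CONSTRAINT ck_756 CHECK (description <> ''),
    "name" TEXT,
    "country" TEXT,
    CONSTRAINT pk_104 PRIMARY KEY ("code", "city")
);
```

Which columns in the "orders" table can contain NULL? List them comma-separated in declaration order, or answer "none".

region, order_id, priority, notes, tax_rate, description

- country: part of the PRIMARY KEY, which implies NOT NULL → not nullable.
- region: UNIQUE does not imply NOT NULL → nullable.
- order_id: UNIQUE does not imply NOT NULL → nullable.
- city: part of the PRIMARY KEY, which implies NOT NULL → not nullable.
- priority: UNIQUE does not imply NOT NULL → nullable.
- rating: declared NOT NULL → not nullable.
- notes: CHECK does not forbid NULL (a CHECK constraint passes when its expression is NULL) → nullable.
- unit_cost: part of the PRIMARY KEY, which implies NOT NULL → not nullable.
- tax_rate: no NOT NULL constraint applies → nullable.
- description: no NOT NULL constraint applies → nullable.
- email: declared NOT NULL → not nullable.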